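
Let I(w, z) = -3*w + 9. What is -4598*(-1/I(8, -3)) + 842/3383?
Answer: -15542404/50745 ≈ -306.28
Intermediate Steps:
I(w, z) = 9 - 3*w
-4598*(-1/I(8, -3)) + 842/3383 = -4598*(-1/(9 - 3*8)) + 842/3383 = -4598*(-1/(9 - 24)) + 842*(1/3383) = -4598/((-1*(-15))) + 842/3383 = -4598/15 + 842/3383 = -15542404/50745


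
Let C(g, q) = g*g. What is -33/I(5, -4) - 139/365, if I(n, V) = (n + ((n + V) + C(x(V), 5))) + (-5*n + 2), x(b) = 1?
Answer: 9821/5840 ≈ 1.6817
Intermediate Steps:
C(g, q) = g²
I(n, V) = 3 + V - 3*n (I(n, V) = (n + ((n + V) + 1²)) + (-5*n + 2) = (n + ((V + n) + 1)) + (2 - 5*n) = (n + (1 + V + n)) + (2 - 5*n) = (1 + V + 2*n) + (2 - 5*n) = 3 + V - 3*n)
-33/I(5, -4) - 139/365 = -33/(3 - 4 - 3*5) - 139/365 = -33/(3 - 4 - 15) - 139*1/365 = -33/(-16) - 139/365 = -33*(-1/16) - 139/365 = 33/16 - 139/365 = 9821/5840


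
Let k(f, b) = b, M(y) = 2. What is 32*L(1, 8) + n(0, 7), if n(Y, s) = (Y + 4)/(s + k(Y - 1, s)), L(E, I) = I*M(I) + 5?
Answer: 4706/7 ≈ 672.29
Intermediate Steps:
L(E, I) = 5 + 2*I (L(E, I) = I*2 + 5 = 2*I + 5 = 5 + 2*I)
n(Y, s) = (4 + Y)/(2*s) (n(Y, s) = (Y + 4)/(s + s) = (4 + Y)/((2*s)) = (4 + Y)*(1/(2*s)) = (4 + Y)/(2*s))
32*L(1, 8) + n(0, 7) = 32*(5 + 2*8) + (½)*(4 + 0)/7 = 32*(5 + 16) + (½)*(⅐)*4 = 32*21 + 2/7 = 672 + 2/7 = 4706/7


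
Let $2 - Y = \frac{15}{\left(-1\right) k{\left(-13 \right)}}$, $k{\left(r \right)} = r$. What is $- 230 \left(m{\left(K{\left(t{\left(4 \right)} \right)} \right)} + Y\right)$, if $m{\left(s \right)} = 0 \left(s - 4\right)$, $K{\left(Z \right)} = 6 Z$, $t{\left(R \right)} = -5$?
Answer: $- \frac{2530}{13} \approx -194.62$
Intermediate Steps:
$m{\left(s \right)} = 0$ ($m{\left(s \right)} = 0 \left(-4 + s\right) = 0$)
$Y = \frac{11}{13}$ ($Y = 2 - \frac{15}{\left(-1\right) \left(-13\right)} = 2 - \frac{15}{13} = \frac{11}{13} \approx 0.84615$)
$- 230 \left(m{\left(K{\left(t{\left(4 \right)} \right)} \right)} + Y\right) = - 230 \left(0 + \frac{11}{13}\right) = \left(-230\right) \frac{11}{13} = - \frac{2530}{13}$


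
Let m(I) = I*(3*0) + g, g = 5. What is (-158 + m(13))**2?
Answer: 23409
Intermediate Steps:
m(I) = 5 (m(I) = I*(3*0) + 5 = I*0 + 5 = 0 + 5 = 5)
(-158 + m(13))**2 = (-158 + 5)**2 = (-153)**2 = 23409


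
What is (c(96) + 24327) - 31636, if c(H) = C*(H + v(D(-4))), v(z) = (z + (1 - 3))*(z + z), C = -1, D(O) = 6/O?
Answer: -14831/2 ≈ -7415.5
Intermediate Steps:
v(z) = 2*z*(-2 + z) (v(z) = (z - 2)*(2*z) = (-2 + z)*(2*z) = 2*z*(-2 + z))
c(H) = -21/2 - H (c(H) = -(H + 2*(6/(-4))*(-2 + 6/(-4))) = -(H + 2*(6*(-¼))*(-2 + 6*(-¼))) = -(H + 2*(-3/2)*(-2 - 3/2)) = -(H + 2*(-3/2)*(-7/2)) = -(H + 21/2) = -(21/2 + H) = -21/2 - H)
(c(96) + 24327) - 31636 = ((-21/2 - 1*96) + 24327) - 31636 = ((-21/2 - 96) + 24327) - 31636 = (-213/2 + 24327) - 31636 = 48441/2 - 31636 = -14831/2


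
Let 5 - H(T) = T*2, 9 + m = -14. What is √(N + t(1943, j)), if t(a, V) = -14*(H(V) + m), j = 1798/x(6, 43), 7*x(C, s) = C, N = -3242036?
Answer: 2*I*√7161861/3 ≈ 1784.1*I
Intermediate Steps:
m = -23 (m = -9 - 14 = -23)
x(C, s) = C/7
H(T) = 5 - 2*T (H(T) = 5 - T*2 = 5 - 2*T)
j = 6293/3 (j = 1798/(((⅐)*6)) = 1798/(6/7) = 1798*(7/6) = 6293/3 ≈ 2097.7)
t(a, V) = 252 + 28*V (t(a, V) = -14*((5 - 2*V) - 23) = -14*(-18 - 2*V) = 252 + 28*V)
√(N + t(1943, j)) = √(-3242036 + (252 + 28*(6293/3))) = √(-3242036 + (252 + 176204/3)) = √(-3242036 + 176960/3) = √(-9549148/3) = 2*I*√7161861/3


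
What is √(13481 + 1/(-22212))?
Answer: √184754462107/3702 ≈ 116.11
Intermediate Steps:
√(13481 + 1/(-22212)) = √(13481 - 1/22212) = √(299439971/22212) = √184754462107/3702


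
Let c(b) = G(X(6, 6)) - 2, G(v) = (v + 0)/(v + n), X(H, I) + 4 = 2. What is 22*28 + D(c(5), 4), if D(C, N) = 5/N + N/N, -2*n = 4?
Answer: 2473/4 ≈ 618.25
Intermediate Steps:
n = -2 (n = -1/2*4 = -2)
X(H, I) = -2 (X(H, I) = -4 + 2 = -2)
G(v) = v/(-2 + v) (G(v) = (v + 0)/(v - 2) = v/(-2 + v))
c(b) = -3/2 (c(b) = -2/(-2 - 2) - 2 = -2/(-4) - 2 = -2*(-1/4) - 2 = 1/2 - 2 = -3/2)
D(C, N) = 1 + 5/N (D(C, N) = 5/N + 1 = 1 + 5/N)
22*28 + D(c(5), 4) = 22*28 + (5 + 4)/4 = 616 + (1/4)*9 = 616 + 9/4 = 2473/4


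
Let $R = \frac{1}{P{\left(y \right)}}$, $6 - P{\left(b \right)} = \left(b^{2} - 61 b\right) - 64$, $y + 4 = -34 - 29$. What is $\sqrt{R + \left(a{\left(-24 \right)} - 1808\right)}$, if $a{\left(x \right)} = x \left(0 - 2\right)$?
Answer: $\frac{i \sqrt{127339591866}}{8506} \approx 41.952 i$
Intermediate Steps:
$y = -67$ ($y = -4 - 63 = -67$)
$P{\left(b \right)} = 70 - b^{2} + 61 b$ ($P{\left(b \right)} = 6 - \left(\left(b^{2} - 61 b\right) - 64\right) = 6 - \left(-64 + b^{2} - 61 b\right) = 6 + \left(64 - b^{2} + 61 b\right) = 70 - b^{2} + 61 b$)
$a{\left(x \right)} = - 2 x$ ($a{\left(x \right)} = x \left(-2\right) = - 2 x$)
$R = - \frac{1}{8506}$ ($R = \frac{1}{70 - \left(-67\right)^{2} + 61 \left(-67\right)} = \frac{1}{70 - 4489 - 4087} = \frac{1}{-8506} = - \frac{1}{8506} \approx -0.00011756$)
$\sqrt{R + \left(a{\left(-24 \right)} - 1808\right)} = \sqrt{- \frac{1}{8506} - 1760} = \sqrt{- \frac{14970561}{8506}} = \frac{i \sqrt{127339591866}}{8506}$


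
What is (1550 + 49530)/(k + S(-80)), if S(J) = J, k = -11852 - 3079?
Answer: -51080/15011 ≈ -3.4028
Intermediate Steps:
k = -14931
(1550 + 49530)/(k + S(-80)) = (1550 + 49530)/(-14931 - 80) = 51080/(-15011) = 51080*(-1/15011) = -51080/15011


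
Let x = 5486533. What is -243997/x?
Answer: -18769/422041 ≈ -0.044472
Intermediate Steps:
-243997/x = -243997/5486533 = -243997*1/5486533 = -18769/422041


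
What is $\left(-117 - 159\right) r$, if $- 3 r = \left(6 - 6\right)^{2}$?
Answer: $0$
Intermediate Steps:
$r = 0$ ($r = - \frac{\left(6 - 6\right)^{2}}{3} = - \frac{0^{2}}{3} = \left(- \frac{1}{3}\right) 0 = 0$)
$\left(-117 - 159\right) r = \left(-117 - 159\right) 0 = \left(-276\right) 0 = 0$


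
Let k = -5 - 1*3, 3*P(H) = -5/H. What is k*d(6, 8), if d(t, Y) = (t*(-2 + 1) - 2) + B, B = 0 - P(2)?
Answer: 172/3 ≈ 57.333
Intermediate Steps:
P(H) = -5/(3*H) (P(H) = (-5/H)/3 = -5/(3*H))
B = ⅚ (B = 0 - (-5)/(3*2) = 0 - 1*(-⅚) = 0 + ⅚ = ⅚ ≈ 0.83333)
k = -8 (k = -5 - 3 = -8)
d(t, Y) = -7/6 - t (d(t, Y) = (t*(-2 + 1) - 2) + ⅚ = (t*(-1) - 2) + ⅚ = (-t - 2) + ⅚ = (-2 - t) + ⅚ = -7/6 - t)
k*d(6, 8) = -8*(-7/6 - 1*6) = -8*(-7/6 - 6) = -8*(-43/6) = 172/3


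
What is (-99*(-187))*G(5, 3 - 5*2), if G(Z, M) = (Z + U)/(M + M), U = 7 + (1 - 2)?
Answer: -203643/14 ≈ -14546.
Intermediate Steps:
U = 6 (U = 7 - 1 = 6)
G(Z, M) = (6 + Z)/(2*M) (G(Z, M) = (Z + 6)/(M + M) = (6 + Z)/((2*M)) = (6 + Z)*(1/(2*M)) = (6 + Z)/(2*M))
(-99*(-187))*G(5, 3 - 5*2) = (-99*(-187))*((6 + 5)/(2*(3 - 5*2))) = 18513*((½)*11/(3 - 10)) = 18513*((½)*11/(-7)) = 18513*((½)*(-⅐)*11) = 18513*(-11/14) = -203643/14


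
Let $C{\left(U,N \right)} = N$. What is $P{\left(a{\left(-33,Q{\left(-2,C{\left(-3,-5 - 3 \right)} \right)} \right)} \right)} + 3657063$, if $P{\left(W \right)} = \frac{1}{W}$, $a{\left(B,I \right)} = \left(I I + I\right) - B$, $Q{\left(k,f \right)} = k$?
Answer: $\frac{127997206}{35} \approx 3.6571 \cdot 10^{6}$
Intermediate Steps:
$a{\left(B,I \right)} = I + I^{2} - B$ ($a{\left(B,I \right)} = \left(I^{2} + I\right) - B = \left(I + I^{2}\right) - B = I + I^{2} - B$)
$P{\left(a{\left(-33,Q{\left(-2,C{\left(-3,-5 - 3 \right)} \right)} \right)} \right)} + 3657063 = \frac{1}{-2 + \left(-2\right)^{2} - -33} + 3657063 = \frac{1}{-2 + 4 + 33} + 3657063 = \frac{1}{35} + 3657063 = \frac{127997206}{35}$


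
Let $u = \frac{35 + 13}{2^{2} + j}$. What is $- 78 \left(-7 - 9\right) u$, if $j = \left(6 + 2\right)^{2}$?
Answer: $\frac{14976}{17} \approx 880.94$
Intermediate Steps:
$j = 64$ ($j = 8^{2} = 64$)
$u = \frac{12}{17}$ ($u = \frac{35 + 13}{2^{2} + 64} = \frac{48}{4 + 64} = \frac{48}{68} = 48 \cdot \frac{1}{68} = \frac{12}{17} \approx 0.70588$)
$- 78 \left(-7 - 9\right) u = - 78 \left(-7 - 9\right) \frac{12}{17} = \left(-78\right) \left(-16\right) \frac{12}{17} = 1248 \cdot \frac{12}{17} = \frac{14976}{17}$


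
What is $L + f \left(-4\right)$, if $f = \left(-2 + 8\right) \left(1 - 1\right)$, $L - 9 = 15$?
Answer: $24$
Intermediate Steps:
$L = 24$ ($L = 9 + 15 = 24$)
$f = 0$ ($f = 6 \cdot 0 = 0$)
$L + f \left(-4\right) = 24 + 0 \left(-4\right) = 24 + 0 = 24$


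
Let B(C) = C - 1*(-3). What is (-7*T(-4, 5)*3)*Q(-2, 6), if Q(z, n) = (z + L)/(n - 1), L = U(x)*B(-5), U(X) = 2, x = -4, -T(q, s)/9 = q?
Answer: 4536/5 ≈ 907.20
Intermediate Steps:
T(q, s) = -9*q
B(C) = 3 + C (B(C) = C + 3 = 3 + C)
L = -4 (L = 2*(3 - 5) = 2*(-2) = -4)
Q(z, n) = (-4 + z)/(-1 + n) (Q(z, n) = (z - 4)/(n - 1) = (-4 + z)/(-1 + n))
(-7*T(-4, 5)*3)*Q(-2, 6) = (-7*(-9*(-4))*3)*((-4 - 2)/(-1 + 6)) = (-252*3)*(-6/5) = (-7*108)*((⅕)*(-6)) = -756*(-6/5) = 4536/5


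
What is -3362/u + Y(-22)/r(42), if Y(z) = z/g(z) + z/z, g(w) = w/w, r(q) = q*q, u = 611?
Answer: -283019/51324 ≈ -5.5144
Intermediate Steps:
r(q) = q²
g(w) = 1
Y(z) = 1 + z (Y(z) = z/1 + z/z = z*1 + 1 = z + 1 = 1 + z)
-3362/u + Y(-22)/r(42) = -3362/611 + (1 - 22)/(42²) = -3362*1/611 - 21/1764 = -3362/611 - 21*1/1764 = -3362/611 - 1/84 = -283019/51324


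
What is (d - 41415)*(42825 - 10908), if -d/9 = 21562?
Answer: -7515591741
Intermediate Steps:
d = -194058 (d = -9*21562 = -194058)
(d - 41415)*(42825 - 10908) = (-194058 - 41415)*(42825 - 10908) = -235473*31917 = -7515591741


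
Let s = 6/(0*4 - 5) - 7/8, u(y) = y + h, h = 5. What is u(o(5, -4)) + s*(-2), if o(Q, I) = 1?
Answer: 203/20 ≈ 10.150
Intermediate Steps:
u(y) = 5 + y (u(y) = y + 5 = 5 + y)
s = -83/40 (s = 6/(0 - 5) - 7*⅛ = 6/(-5) - 7/8 = 6*(-⅕) - 7/8 = -6/5 - 7/8 = -83/40 ≈ -2.0750)
u(o(5, -4)) + s*(-2) = (5 + 1) - 83/40*(-2) = 6 + 83/20 = 203/20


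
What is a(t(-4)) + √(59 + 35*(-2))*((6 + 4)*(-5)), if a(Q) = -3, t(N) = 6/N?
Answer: -3 - 50*I*√11 ≈ -3.0 - 165.83*I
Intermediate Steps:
a(t(-4)) + √(59 + 35*(-2))*((6 + 4)*(-5)) = -3 + √(59 + 35*(-2))*((6 + 4)*(-5)) = -3 + √(59 - 70)*(10*(-5)) = -3 + √(-11)*(-50) = -3 + (I*√11)*(-50) = -3 - 50*I*√11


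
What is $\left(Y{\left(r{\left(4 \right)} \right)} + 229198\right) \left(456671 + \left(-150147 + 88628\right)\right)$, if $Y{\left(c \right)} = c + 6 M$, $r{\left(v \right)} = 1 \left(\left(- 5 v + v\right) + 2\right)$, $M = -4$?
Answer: $90553032320$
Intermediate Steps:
$r{\left(v \right)} = 2 - 4 v$ ($r{\left(v \right)} = 1 \left(- 4 v + 2\right) = 1 \left(2 - 4 v\right) = 2 - 4 v$)
$Y{\left(c \right)} = -24 + c$ ($Y{\left(c \right)} = c + 6 \left(-4\right) = c - 24 = -24 + c$)
$\left(Y{\left(r{\left(4 \right)} \right)} + 229198\right) \left(456671 + \left(-150147 + 88628\right)\right) = \left(\left(-24 + \left(2 - 16\right)\right) + 229198\right) \left(456671 + \left(-150147 + 88628\right)\right) = \left(\left(-24 + \left(2 - 16\right)\right) + 229198\right) \left(456671 - 61519\right) = \left(\left(-24 - 14\right) + 229198\right) 395152 = \left(-38 + 229198\right) 395152 = 229160 \cdot 395152 = 90553032320$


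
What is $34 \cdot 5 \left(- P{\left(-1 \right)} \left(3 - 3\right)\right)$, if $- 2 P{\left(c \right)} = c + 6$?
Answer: $0$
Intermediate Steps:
$P{\left(c \right)} = -3 - \frac{c}{2}$ ($P{\left(c \right)} = - \frac{c + 6}{2} = - \frac{6 + c}{2} = -3 - \frac{c}{2}$)
$34 \cdot 5 \left(- P{\left(-1 \right)} \left(3 - 3\right)\right) = 34 \cdot 5 \left(- \left(-3 - - \frac{1}{2}\right) \left(3 - 3\right)\right) = 170 \left(- \left(-3 + \frac{1}{2}\right) 0\right) = 170 \left(- \frac{\left(-5\right) 0}{2}\right) = 170 \left(\left(-1\right) 0\right) = 170 \cdot 0 = 0$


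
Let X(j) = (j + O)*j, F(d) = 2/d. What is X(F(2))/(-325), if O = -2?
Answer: 1/325 ≈ 0.0030769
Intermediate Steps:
X(j) = j*(-2 + j) (X(j) = (j - 2)*j = (-2 + j)*j = j*(-2 + j))
X(F(2))/(-325) = ((2/2)*(-2 + 2/2))/(-325) = ((2*(½))*(-2 + 2*(½)))*(-1/325) = (1*(-2 + 1))*(-1/325) = (1*(-1))*(-1/325) = -1*(-1/325) = 1/325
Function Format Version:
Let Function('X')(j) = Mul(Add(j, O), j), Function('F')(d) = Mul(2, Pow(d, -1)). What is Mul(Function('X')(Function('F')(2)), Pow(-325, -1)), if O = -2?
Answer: Rational(1, 325) ≈ 0.0030769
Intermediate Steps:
Function('X')(j) = Mul(j, Add(-2, j)) (Function('X')(j) = Mul(Add(j, -2), j) = Mul(Add(-2, j), j) = Mul(j, Add(-2, j)))
Mul(Function('X')(Function('F')(2)), Pow(-325, -1)) = Mul(Mul(Mul(2, Pow(2, -1)), Add(-2, Mul(2, Pow(2, -1)))), Pow(-325, -1)) = Mul(Mul(Mul(2, Rational(1, 2)), Add(-2, Mul(2, Rational(1, 2)))), Rational(-1, 325)) = Mul(Mul(1, Add(-2, 1)), Rational(-1, 325)) = Mul(Mul(1, -1), Rational(-1, 325)) = Mul(-1, Rational(-1, 325)) = Rational(1, 325)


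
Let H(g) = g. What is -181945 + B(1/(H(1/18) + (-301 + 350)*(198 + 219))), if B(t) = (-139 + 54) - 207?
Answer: -182237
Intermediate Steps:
B(t) = -292 (B(t) = -85 - 207 = -292)
-181945 + B(1/(H(1/18) + (-301 + 350)*(198 + 219))) = -181945 - 292 = -182237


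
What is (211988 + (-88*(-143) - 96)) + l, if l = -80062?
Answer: 144414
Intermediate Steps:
(211988 + (-88*(-143) - 96)) + l = (211988 + (-88*(-143) - 96)) - 80062 = (211988 + (12584 - 96)) - 80062 = (211988 + 12488) - 80062 = 224476 - 80062 = 144414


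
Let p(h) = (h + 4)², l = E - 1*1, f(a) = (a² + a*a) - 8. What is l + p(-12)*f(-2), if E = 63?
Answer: 62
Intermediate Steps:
f(a) = -8 + 2*a² (f(a) = (a² + a²) - 8 = 2*a² - 8 = -8 + 2*a²)
l = 62 (l = 63 - 1*1 = 63 - 1 = 62)
p(h) = (4 + h)²
l + p(-12)*f(-2) = 62 + (4 - 12)²*(-8 + 2*(-2)²) = 62 + (-8)²*(-8 + 2*4) = 62 + 64*(-8 + 8) = 62 + 64*0 = 62 + 0 = 62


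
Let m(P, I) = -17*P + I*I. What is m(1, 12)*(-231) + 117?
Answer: -29220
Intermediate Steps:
m(P, I) = I² - 17*P (m(P, I) = -17*P + I² = I² - 17*P)
m(1, 12)*(-231) + 117 = (12² - 17*1)*(-231) + 117 = (144 - 17)*(-231) + 117 = 127*(-231) + 117 = -29337 + 117 = -29220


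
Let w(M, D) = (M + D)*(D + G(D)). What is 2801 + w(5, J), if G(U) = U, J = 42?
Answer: 6749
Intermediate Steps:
w(M, D) = 2*D*(D + M) (w(M, D) = (M + D)*(D + D) = (D + M)*(2*D) = 2*D*(D + M))
2801 + w(5, J) = 2801 + 2*42*(42 + 5) = 2801 + 2*42*47 = 2801 + 3948 = 6749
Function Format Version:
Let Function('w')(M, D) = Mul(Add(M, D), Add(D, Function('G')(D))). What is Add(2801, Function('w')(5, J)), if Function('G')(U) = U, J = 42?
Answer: 6749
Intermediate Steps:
Function('w')(M, D) = Mul(2, D, Add(D, M)) (Function('w')(M, D) = Mul(Add(M, D), Add(D, D)) = Mul(Add(D, M), Mul(2, D)) = Mul(2, D, Add(D, M)))
Add(2801, Function('w')(5, J)) = Add(2801, Mul(2, 42, Add(42, 5))) = Add(2801, Mul(2, 42, 47)) = Add(2801, 3948) = 6749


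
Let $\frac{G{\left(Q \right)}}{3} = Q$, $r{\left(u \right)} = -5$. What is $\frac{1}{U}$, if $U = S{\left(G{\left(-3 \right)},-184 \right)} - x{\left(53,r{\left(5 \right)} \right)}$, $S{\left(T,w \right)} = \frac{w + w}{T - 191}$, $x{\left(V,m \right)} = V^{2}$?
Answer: $- \frac{25}{70179} \approx -0.00035623$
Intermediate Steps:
$G{\left(Q \right)} = 3 Q$
$S{\left(T,w \right)} = \frac{2 w}{-191 + T}$
$U = - \frac{70179}{25}$ ($U = 2 \left(-184\right) \frac{1}{-191 + 3 \left(-3\right)} - 53^{2} = 2 \left(-184\right) \frac{1}{-191 - 9} - 2809 = 2 \left(-184\right) \frac{1}{-200} - 2809 = 2 \left(-184\right) \left(- \frac{1}{200}\right) - 2809 = \frac{46}{25} - 2809 = - \frac{70179}{25} \approx -2807.2$)
$\frac{1}{U} = \frac{1}{- \frac{70179}{25}} = - \frac{25}{70179}$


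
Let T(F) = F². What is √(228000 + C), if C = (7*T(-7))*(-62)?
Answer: √206734 ≈ 454.68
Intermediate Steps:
C = -21266 (C = (7*(-7)²)*(-62) = (7*49)*(-62) = 343*(-62) = -21266)
√(228000 + C) = √(228000 - 21266) = √206734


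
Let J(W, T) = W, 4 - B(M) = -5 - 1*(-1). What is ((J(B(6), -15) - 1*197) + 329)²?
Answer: 19600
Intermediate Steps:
B(M) = 8 (B(M) = 4 - (-5 - 1*(-1)) = 4 - (-5 + 1) = 4 - 1*(-4) = 4 + 4 = 8)
((J(B(6), -15) - 1*197) + 329)² = ((8 - 1*197) + 329)² = ((8 - 197) + 329)² = (-189 + 329)² = 140² = 19600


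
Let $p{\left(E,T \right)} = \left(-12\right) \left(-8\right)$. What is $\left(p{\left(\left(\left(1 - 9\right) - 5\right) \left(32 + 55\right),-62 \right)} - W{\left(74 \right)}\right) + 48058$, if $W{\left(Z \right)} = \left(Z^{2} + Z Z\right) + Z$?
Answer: $37128$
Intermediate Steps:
$W{\left(Z \right)} = Z + 2 Z^{2}$ ($W{\left(Z \right)} = \left(Z^{2} + Z^{2}\right) + Z = 2 Z^{2} + Z = Z + 2 Z^{2}$)
$p{\left(E,T \right)} = 96$
$\left(p{\left(\left(\left(1 - 9\right) - 5\right) \left(32 + 55\right),-62 \right)} - W{\left(74 \right)}\right) + 48058 = \left(96 - 74 \left(1 + 2 \cdot 74\right)\right) + 48058 = \left(96 - 74 \left(1 + 148\right)\right) + 48058 = \left(96 - 74 \cdot 149\right) + 48058 = \left(96 - 11026\right) + 48058 = -10930 + 48058 = 37128$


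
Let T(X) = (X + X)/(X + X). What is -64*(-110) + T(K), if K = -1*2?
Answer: 7041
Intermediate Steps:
K = -2
T(X) = 1 (T(X) = (2*X)/((2*X)) = (2*X)*(1/(2*X)) = 1)
-64*(-110) + T(K) = -64*(-110) + 1 = 7040 + 1 = 7041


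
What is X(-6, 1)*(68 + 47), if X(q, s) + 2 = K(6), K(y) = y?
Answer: 460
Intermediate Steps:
X(q, s) = 4 (X(q, s) = -2 + 6 = 4)
X(-6, 1)*(68 + 47) = 4*(68 + 47) = 4*115 = 460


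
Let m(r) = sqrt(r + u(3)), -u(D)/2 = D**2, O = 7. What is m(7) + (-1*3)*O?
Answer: -21 + I*sqrt(11) ≈ -21.0 + 3.3166*I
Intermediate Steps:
u(D) = -2*D**2
m(r) = sqrt(-18 + r) (m(r) = sqrt(r - 2*3**2) = sqrt(r - 2*9) = sqrt(r - 18) = sqrt(-18 + r))
m(7) + (-1*3)*O = sqrt(-18 + 7) - 1*3*7 = sqrt(-11) - 3*7 = I*sqrt(11) - 21 = -21 + I*sqrt(11)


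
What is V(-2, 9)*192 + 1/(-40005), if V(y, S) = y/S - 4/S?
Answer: -5120641/40005 ≈ -128.00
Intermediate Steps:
V(y, S) = -4/S + y/S
V(-2, 9)*192 + 1/(-40005) = ((-4 - 2)/9)*192 + 1/(-40005) = ((1/9)*(-6))*192 - 1/40005 = -2/3*192 - 1/40005 = -128 - 1/40005 = -5120641/40005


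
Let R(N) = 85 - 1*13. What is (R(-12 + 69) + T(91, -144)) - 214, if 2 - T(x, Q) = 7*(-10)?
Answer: -70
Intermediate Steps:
R(N) = 72 (R(N) = 85 - 13 = 72)
T(x, Q) = 72 (T(x, Q) = 2 - 7*(-10) = 2 - 1*(-70) = 2 + 70 = 72)
(R(-12 + 69) + T(91, -144)) - 214 = (72 + 72) - 214 = 144 - 214 = -70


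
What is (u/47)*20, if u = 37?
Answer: 740/47 ≈ 15.745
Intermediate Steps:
(u/47)*20 = (37/47)*20 = 740/47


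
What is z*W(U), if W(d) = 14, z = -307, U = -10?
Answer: -4298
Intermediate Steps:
z*W(U) = -307*14 = -4298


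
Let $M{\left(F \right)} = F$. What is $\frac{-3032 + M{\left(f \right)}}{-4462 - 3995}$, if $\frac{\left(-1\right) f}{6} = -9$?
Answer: $\frac{2978}{8457} \approx 0.35213$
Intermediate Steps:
$f = 54$ ($f = \left(-6\right) \left(-9\right) = 54$)
$\frac{-3032 + M{\left(f \right)}}{-4462 - 3995} = \frac{-3032 + 54}{-4462 - 3995} = - \frac{2978}{-8457} = \left(-2978\right) \left(- \frac{1}{8457}\right) = \frac{2978}{8457}$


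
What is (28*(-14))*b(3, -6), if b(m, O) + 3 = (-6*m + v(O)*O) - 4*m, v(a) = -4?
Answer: 3528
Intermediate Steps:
b(m, O) = -3 - 10*m - 4*O (b(m, O) = -3 + ((-6*m - 4*O) - 4*m) = -3 + (-10*m - 4*O) = -3 - 10*m - 4*O)
(28*(-14))*b(3, -6) = (28*(-14))*(-3 - 10*3 - 4*(-6)) = -392*(-3 - 30 + 24) = -392*(-9) = 3528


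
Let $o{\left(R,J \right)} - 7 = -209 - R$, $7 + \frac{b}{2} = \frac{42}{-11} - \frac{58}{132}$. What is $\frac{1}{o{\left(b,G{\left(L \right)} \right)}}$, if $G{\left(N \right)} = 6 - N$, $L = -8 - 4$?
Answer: $- \frac{33}{5923} \approx -0.0055715$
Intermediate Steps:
$L = -12$ ($L = -8 - 4 = -12$)
$b = - \frac{743}{33}$ ($b = -14 + 2 \left(\frac{42}{-11} - \frac{58}{132}\right) = -14 + 2 \left(42 \left(- \frac{1}{11}\right) - \frac{29}{66}\right) = -14 + 2 \left(- \frac{42}{11} - \frac{29}{66}\right) = -14 + 2 \left(- \frac{281}{66}\right) = -14 - \frac{281}{33} = - \frac{743}{33} \approx -22.515$)
$o{\left(R,J \right)} = -202 - R$ ($o{\left(R,J \right)} = 7 - \left(209 + R\right) = -202 - R$)
$\frac{1}{o{\left(b,G{\left(L \right)} \right)}} = \frac{1}{-202 - - \frac{743}{33}} = \frac{1}{-202 + \frac{743}{33}} = \frac{1}{- \frac{5923}{33}} = - \frac{33}{5923}$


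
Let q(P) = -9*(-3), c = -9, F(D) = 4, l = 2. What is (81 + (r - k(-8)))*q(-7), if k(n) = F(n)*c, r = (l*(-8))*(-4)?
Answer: 4887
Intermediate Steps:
q(P) = 27
r = 64 (r = (2*(-8))*(-4) = -16*(-4) = 64)
k(n) = -36 (k(n) = 4*(-9) = -36)
(81 + (r - k(-8)))*q(-7) = (81 + (64 - 1*(-36)))*27 = (81 + (64 + 36))*27 = (81 + 100)*27 = 181*27 = 4887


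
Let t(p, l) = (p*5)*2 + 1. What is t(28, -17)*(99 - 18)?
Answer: 22761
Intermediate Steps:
t(p, l) = 1 + 10*p (t(p, l) = (5*p)*2 + 1 = 10*p + 1 = 1 + 10*p)
t(28, -17)*(99 - 18) = (1 + 10*28)*(99 - 18) = (1 + 280)*81 = 281*81 = 22761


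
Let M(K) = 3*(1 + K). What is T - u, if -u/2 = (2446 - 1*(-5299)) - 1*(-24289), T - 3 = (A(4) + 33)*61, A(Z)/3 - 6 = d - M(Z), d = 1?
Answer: 64620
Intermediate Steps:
M(K) = 3 + 3*K
A(Z) = 12 - 9*Z (A(Z) = 18 + 3*(1 - (3 + 3*Z)) = 18 + 3*(1 + (-3 - 3*Z)) = 18 + 3*(-2 - 3*Z) = 18 + (-6 - 9*Z) = 12 - 9*Z)
T = 552 (T = 3 + ((12 - 9*4) + 33)*61 = 3 + ((12 - 36) + 33)*61 = 3 + (-24 + 33)*61 = 3 + 9*61 = 3 + 549 = 552)
u = -64068 (u = -2*((2446 - 1*(-5299)) - 1*(-24289)) = -2*((2446 + 5299) + 24289) = -2*(7745 + 24289) = -2*32034 = -64068)
T - u = 552 - 1*(-64068) = 552 + 64068 = 64620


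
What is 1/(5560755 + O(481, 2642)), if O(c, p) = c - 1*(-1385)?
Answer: 1/5562621 ≈ 1.7977e-7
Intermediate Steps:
O(c, p) = 1385 + c (O(c, p) = c + 1385 = 1385 + c)
1/(5560755 + O(481, 2642)) = 1/(5560755 + (1385 + 481)) = 1/(5560755 + 1866) = 1/5562621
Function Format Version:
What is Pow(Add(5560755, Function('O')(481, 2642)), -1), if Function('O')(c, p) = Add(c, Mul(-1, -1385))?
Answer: Rational(1, 5562621) ≈ 1.7977e-7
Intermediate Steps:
Function('O')(c, p) = Add(1385, c) (Function('O')(c, p) = Add(c, 1385) = Add(1385, c))
Pow(Add(5560755, Function('O')(481, 2642)), -1) = Pow(Add(5560755, Add(1385, 481)), -1) = Pow(Add(5560755, 1866), -1) = Pow(5562621, -1) = Rational(1, 5562621)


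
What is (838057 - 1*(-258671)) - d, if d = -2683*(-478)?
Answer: -185746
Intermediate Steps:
d = 1282474
(838057 - 1*(-258671)) - d = (838057 - 1*(-258671)) - 1*1282474 = (838057 + 258671) - 1282474 = 1096728 - 1282474 = -185746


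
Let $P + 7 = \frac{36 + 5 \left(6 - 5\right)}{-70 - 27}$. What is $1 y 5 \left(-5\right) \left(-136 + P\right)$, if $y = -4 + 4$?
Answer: $0$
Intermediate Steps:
$y = 0$
$P = - \frac{720}{97}$ ($P = -7 + \frac{36 + 5 \left(6 - 5\right)}{-70 - 27} = -7 + \frac{36 + 5 \cdot 1}{-97} = -7 + \left(36 + 5\right) \left(- \frac{1}{97}\right) = -7 + 41 \left(- \frac{1}{97}\right) = -7 - \frac{41}{97} = - \frac{720}{97} \approx -7.4227$)
$1 y 5 \left(-5\right) \left(-136 + P\right) = 1 \cdot 0 \cdot 5 \left(-5\right) \left(-136 - \frac{720}{97}\right) = 0 \cdot 5 \left(-5\right) \left(- \frac{13912}{97}\right) = 0 \left(-5\right) \left(- \frac{13912}{97}\right) = 0 \left(- \frac{13912}{97}\right) = 0$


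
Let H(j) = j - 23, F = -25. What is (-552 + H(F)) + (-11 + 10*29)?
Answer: -321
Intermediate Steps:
H(j) = -23 + j
(-552 + H(F)) + (-11 + 10*29) = (-552 + (-23 - 25)) + (-11 + 10*29) = (-552 - 48) + (-11 + 290) = -600 + 279 = -321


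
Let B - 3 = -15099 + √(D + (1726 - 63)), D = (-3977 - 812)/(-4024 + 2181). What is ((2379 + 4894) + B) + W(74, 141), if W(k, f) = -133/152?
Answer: -62591/8 + √5657453414/1843 ≈ -7783.1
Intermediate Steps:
D = 4789/1843 (D = -4789/(-1843) = -4789*(-1/1843) = 4789/1843 ≈ 2.5985)
W(k, f) = -7/8 (W(k, f) = -133*1/152 = -7/8)
B = -15096 + √5657453414/1843 (B = 3 + (-15099 + √(4789/1843 + (1726 - 63))) = 3 + (-15099 + √(4789/1843 + 1663)) = 3 + (-15099 + √(3069698/1843)) = 3 + (-15099 + √5657453414/1843) = -15096 + √5657453414/1843 ≈ -15055.)
((2379 + 4894) + B) + W(74, 141) = ((2379 + 4894) + (-15096 + √5657453414/1843)) - 7/8 = (7273 + (-15096 + √5657453414/1843)) - 7/8 = (-7823 + √5657453414/1843) - 7/8 = -62591/8 + √5657453414/1843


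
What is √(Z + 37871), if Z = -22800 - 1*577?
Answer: √14494 ≈ 120.39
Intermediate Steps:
Z = -23377 (Z = -22800 - 577 = -23377)
√(Z + 37871) = √(-23377 + 37871) = √14494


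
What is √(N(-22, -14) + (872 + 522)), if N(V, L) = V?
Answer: 14*√7 ≈ 37.041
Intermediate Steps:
√(N(-22, -14) + (872 + 522)) = √(-22 + (872 + 522)) = √(-22 + 1394) = √1372 = 14*√7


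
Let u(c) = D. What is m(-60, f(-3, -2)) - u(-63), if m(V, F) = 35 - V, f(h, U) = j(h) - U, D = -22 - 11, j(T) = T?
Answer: 128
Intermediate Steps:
D = -33
f(h, U) = h - U
u(c) = -33
m(-60, f(-3, -2)) - u(-63) = (35 - 1*(-60)) - 1*(-33) = (35 + 60) + 33 = 95 + 33 = 128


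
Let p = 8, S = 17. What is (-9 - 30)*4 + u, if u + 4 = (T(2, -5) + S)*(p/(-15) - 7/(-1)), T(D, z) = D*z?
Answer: -1721/15 ≈ -114.73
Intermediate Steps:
u = 619/15 (u = -4 + (2*(-5) + 17)*(8/(-15) - 7/(-1)) = -4 + (-10 + 17)*(8*(-1/15) - 7*(-1)) = -4 + 7*(-8/15 + 7) = -4 + 7*(97/15) = -4 + 679/15 = 619/15 ≈ 41.267)
(-9 - 30)*4 + u = (-9 - 30)*4 + 619/15 = -39*4 + 619/15 = -156 + 619/15 = -1721/15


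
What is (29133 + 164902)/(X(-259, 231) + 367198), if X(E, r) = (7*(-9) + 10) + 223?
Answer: 194035/367368 ≈ 0.52818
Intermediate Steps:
X(E, r) = 170 (X(E, r) = (-63 + 10) + 223 = -53 + 223 = 170)
(29133 + 164902)/(X(-259, 231) + 367198) = (29133 + 164902)/(170 + 367198) = 194035/367368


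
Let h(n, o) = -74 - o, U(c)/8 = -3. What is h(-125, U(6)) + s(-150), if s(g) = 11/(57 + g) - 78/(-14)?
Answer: -29000/651 ≈ -44.547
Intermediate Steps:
U(c) = -24 (U(c) = 8*(-3) = -24)
s(g) = 39/7 + 11/(57 + g) (s(g) = 11/(57 + g) - 78*(-1/14) = 11/(57 + g) + 39/7 = 39/7 + 11/(57 + g))
h(-125, U(6)) + s(-150) = (-74 - 1*(-24)) + (2300 + 39*(-150))/(7*(57 - 150)) = (-74 + 24) + (1/7)*(2300 - 5850)/(-93) = -50 + (1/7)*(-1/93)*(-3550) = -50 + 3550/651 = -29000/651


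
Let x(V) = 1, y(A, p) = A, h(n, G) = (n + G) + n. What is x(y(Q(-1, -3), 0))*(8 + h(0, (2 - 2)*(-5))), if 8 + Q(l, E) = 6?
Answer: 8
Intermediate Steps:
Q(l, E) = -2 (Q(l, E) = -8 + 6 = -2)
h(n, G) = G + 2*n (h(n, G) = (G + n) + n = G + 2*n)
x(y(Q(-1, -3), 0))*(8 + h(0, (2 - 2)*(-5))) = 1*(8 + ((2 - 2)*(-5) + 2*0)) = 1*(8 + (0*(-5) + 0)) = 1*(8 + (0 + 0)) = 1*(8 + 0) = 1*8 = 8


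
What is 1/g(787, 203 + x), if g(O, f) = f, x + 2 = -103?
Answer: 1/98 ≈ 0.010204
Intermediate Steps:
x = -105 (x = -2 - 103 = -105)
1/g(787, 203 + x) = 1/(203 - 105) = 1/98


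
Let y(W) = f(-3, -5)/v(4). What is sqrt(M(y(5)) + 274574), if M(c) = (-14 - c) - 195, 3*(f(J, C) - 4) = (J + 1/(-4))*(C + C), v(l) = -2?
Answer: sqrt(9877407)/6 ≈ 523.81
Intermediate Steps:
f(J, C) = 4 + 2*C*(-1/4 + J)/3 (f(J, C) = 4 + ((J + 1/(-4))*(C + C))/3 = 4 + ((J - 1/4)*(2*C))/3 = 4 + ((-1/4 + J)*(2*C))/3 = 4 + (2*C*(-1/4 + J))/3 = 4 + 2*C*(-1/4 + J)/3)
y(W) = -89/12 (y(W) = (4 - 1/6*(-5) + (2/3)*(-5)*(-3))/(-2) = (4 + 5/6 + 10)*(-1/2) = (89/6)*(-1/2) = -89/12)
M(c) = -209 - c
sqrt(M(y(5)) + 274574) = sqrt((-209 - 1*(-89/12)) + 274574) = sqrt((-209 + 89/12) + 274574) = sqrt(-2419/12 + 274574) = sqrt(3292469/12) = sqrt(9877407)/6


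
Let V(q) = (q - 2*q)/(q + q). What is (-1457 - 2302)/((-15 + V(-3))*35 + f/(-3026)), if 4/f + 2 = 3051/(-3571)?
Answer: 38647554554/5577621827 ≈ 6.9290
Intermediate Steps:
V(q) = -1/2 (V(q) = (-q)/((2*q)) = (-q)*(1/(2*q)) = -1/2)
f = -14284/10193 (f = 4/(-2 + 3051/(-3571)) = 4/(-2 + 3051*(-1/3571)) = 4/(-2 - 3051/3571) = 4/(-10193/3571) = 4*(-3571/10193) = -14284/10193 ≈ -1.4014)
(-1457 - 2302)/((-15 + V(-3))*35 + f/(-3026)) = (-1457 - 2302)/((-15 - 1/2)*35 - 14284/10193/(-3026)) = -3759/(-31/2*35 - 14284/10193*(-1/3026)) = -3759/(-1085/2 + 7142/15422009) = -3759/(-16732865481/30844018) = -3759*(-30844018/16732865481) = 38647554554/5577621827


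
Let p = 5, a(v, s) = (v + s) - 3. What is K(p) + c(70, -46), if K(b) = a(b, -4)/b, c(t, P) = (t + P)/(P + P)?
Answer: -76/115 ≈ -0.66087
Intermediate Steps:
a(v, s) = -3 + s + v (a(v, s) = (s + v) - 3 = -3 + s + v)
c(t, P) = (P + t)/(2*P) (c(t, P) = (P + t)/((2*P)) = (P + t)*(1/(2*P)) = (P + t)/(2*P))
K(b) = (-7 + b)/b (K(b) = (-3 - 4 + b)/b = (-7 + b)/b)
K(p) + c(70, -46) = (-7 + 5)/5 + (1/2)*(-46 + 70)/(-46) = (1/5)*(-2) + (1/2)*(-1/46)*24 = -2/5 - 6/23 = -76/115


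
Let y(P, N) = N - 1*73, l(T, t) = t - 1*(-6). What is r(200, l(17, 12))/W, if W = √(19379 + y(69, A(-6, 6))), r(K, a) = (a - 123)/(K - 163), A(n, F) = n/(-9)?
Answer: -21*√2715/53576 ≈ -0.020424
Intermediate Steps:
l(T, t) = 6 + t (l(T, t) = t + 6 = 6 + t)
A(n, F) = -n/9 (A(n, F) = n*(-⅑) = -n/9)
y(P, N) = -73 + N (y(P, N) = N - 73 = -73 + N)
r(K, a) = (-123 + a)/(-163 + K)
W = 8*√2715/3 (W = √(19379 + (-73 - ⅑*(-6))) = √(19379 + (-73 + ⅔)) = √(19379 - 217/3) = √(57920/3) = 8*√2715/3 ≈ 138.95)
r(200, l(17, 12))/W = ((-123 + (6 + 12))/(-163 + 200))/((8*√2715/3)) = ((-123 + 18)/37)*(√2715/7240) = ((1/37)*(-105))*(√2715/7240) = -21*√2715/53576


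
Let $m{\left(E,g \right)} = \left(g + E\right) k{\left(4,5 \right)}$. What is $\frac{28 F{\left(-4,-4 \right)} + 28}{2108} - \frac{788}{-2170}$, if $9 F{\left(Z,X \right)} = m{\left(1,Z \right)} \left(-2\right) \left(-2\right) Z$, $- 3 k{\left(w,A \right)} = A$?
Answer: $\frac{42887}{166005} \approx 0.25835$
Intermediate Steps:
$k{\left(w,A \right)} = - \frac{A}{3}$
$m{\left(E,g \right)} = - \frac{5 E}{3} - \frac{5 g}{3}$ ($m{\left(E,g \right)} = \left(g + E\right) \left(\left(- \frac{1}{3}\right) 5\right) = \left(E + g\right) \left(- \frac{5}{3}\right) = - \frac{5 E}{3} - \frac{5 g}{3}$)
$F{\left(Z,X \right)} = \frac{Z \left(- \frac{20}{3} - \frac{20 Z}{3}\right)}{9}$ ($F{\left(Z,X \right)} = \frac{\left(\left(- \frac{5}{3}\right) 1 - \frac{5 Z}{3}\right) \left(-2\right) \left(-2\right) Z}{9} = \frac{\left(- \frac{5}{3} - \frac{5 Z}{3}\right) \left(-2\right) \left(-2\right) Z}{9} = \frac{\left(\frac{10}{3} + \frac{10 Z}{3}\right) \left(-2\right) Z}{9} = \frac{\left(- \frac{20}{3} - \frac{20 Z}{3}\right) Z}{9} = \frac{Z \left(- \frac{20}{3} - \frac{20 Z}{3}\right)}{9}$)
$\frac{28 F{\left(-4,-4 \right)} + 28}{2108} - \frac{788}{-2170} = \frac{28 \left(\left(- \frac{20}{27}\right) \left(-4\right) \left(1 - 4\right)\right) + 28}{2108} - \frac{788}{-2170} = \left(28 \left(\left(- \frac{20}{27}\right) \left(-4\right) \left(-3\right)\right) + 28\right) \frac{1}{2108} - - \frac{394}{1085} = \left(28 \left(- \frac{80}{9}\right) + 28\right) \frac{1}{2108} + \frac{394}{1085} = \left(- \frac{2240}{9} + 28\right) \frac{1}{2108} + \frac{394}{1085} = \left(- \frac{1988}{9}\right) \frac{1}{2108} + \frac{394}{1085} = - \frac{497}{4743} + \frac{394}{1085} = \frac{42887}{166005}$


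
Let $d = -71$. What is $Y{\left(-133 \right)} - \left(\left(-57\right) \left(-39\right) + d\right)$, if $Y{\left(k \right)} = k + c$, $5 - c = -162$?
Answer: $-2118$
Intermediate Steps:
$c = 167$ ($c = 5 - -162 = 5 + 162 = 167$)
$Y{\left(k \right)} = 167 + k$ ($Y{\left(k \right)} = k + 167 = 167 + k$)
$Y{\left(-133 \right)} - \left(\left(-57\right) \left(-39\right) + d\right) = \left(167 - 133\right) - \left(\left(-57\right) \left(-39\right) - 71\right) = 34 - \left(2223 - 71\right) = 34 - 2152 = -2118$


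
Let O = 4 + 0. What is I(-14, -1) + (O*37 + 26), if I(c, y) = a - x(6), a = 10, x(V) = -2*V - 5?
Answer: 201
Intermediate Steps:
x(V) = -5 - 2*V
O = 4
I(c, y) = 27 (I(c, y) = 10 - (-5 - 2*6) = 10 - (-5 - 12) = 10 - 1*(-17) = 10 + 17 = 27)
I(-14, -1) + (O*37 + 26) = 27 + (4*37 + 26) = 27 + (148 + 26) = 27 + 174 = 201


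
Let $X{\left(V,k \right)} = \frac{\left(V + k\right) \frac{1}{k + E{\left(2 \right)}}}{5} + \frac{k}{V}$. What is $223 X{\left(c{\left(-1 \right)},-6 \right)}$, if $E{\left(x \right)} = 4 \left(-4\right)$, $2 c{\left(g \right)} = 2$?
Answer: $- \frac{29213}{22} \approx -1327.9$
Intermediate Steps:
$c{\left(g \right)} = 1$ ($c{\left(g \right)} = \frac{1}{2} \cdot 2 = 1$)
$E{\left(x \right)} = -16$
$X{\left(V,k \right)} = \frac{k}{V} + \frac{V + k}{5 \left(-16 + k\right)}$ ($X{\left(V,k \right)} = \frac{\left(V + k\right) \frac{1}{k - 16}}{5} + \frac{k}{V} = \frac{V + k}{-16 + k} \frac{1}{5} + \frac{k}{V} = \frac{V + k}{5 \left(-16 + k\right)} + \frac{k}{V} = \frac{k}{V} + \frac{V + k}{5 \left(-16 + k\right)}$)
$223 X{\left(c{\left(-1 \right)},-6 \right)} = 223 \frac{1^{2} - -480 + 5 \left(-6\right)^{2} + 1 \left(-6\right)}{5 \cdot 1 \left(-16 - 6\right)} = 223 \cdot \frac{1}{5} \cdot 1 \frac{1}{-22} \left(1 + 480 + 5 \cdot 36 - 6\right) = 223 \cdot \frac{1}{5} \cdot 1 \left(- \frac{1}{22}\right) \left(1 + 480 + 180 - 6\right) = 223 \cdot \frac{1}{5} \cdot 1 \left(- \frac{1}{22}\right) 655 = 223 \left(- \frac{131}{22}\right) = - \frac{29213}{22}$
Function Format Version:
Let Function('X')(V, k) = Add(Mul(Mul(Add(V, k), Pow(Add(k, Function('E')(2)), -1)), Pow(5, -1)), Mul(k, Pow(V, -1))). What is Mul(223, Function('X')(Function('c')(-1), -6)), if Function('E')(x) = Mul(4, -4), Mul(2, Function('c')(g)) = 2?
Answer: Rational(-29213, 22) ≈ -1327.9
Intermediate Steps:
Function('c')(g) = 1 (Function('c')(g) = Mul(Rational(1, 2), 2) = 1)
Function('E')(x) = -16
Function('X')(V, k) = Add(Mul(k, Pow(V, -1)), Mul(Rational(1, 5), Pow(Add(-16, k), -1), Add(V, k))) (Function('X')(V, k) = Add(Mul(Mul(Add(V, k), Pow(Add(k, -16), -1)), Pow(5, -1)), Mul(k, Pow(V, -1))) = Add(Mul(Mul(Add(V, k), Pow(Add(-16, k), -1)), Rational(1, 5)), Mul(k, Pow(V, -1))) = Add(Mul(Mul(Pow(Add(-16, k), -1), Add(V, k)), Rational(1, 5)), Mul(k, Pow(V, -1))) = Add(Mul(Rational(1, 5), Pow(Add(-16, k), -1), Add(V, k)), Mul(k, Pow(V, -1))) = Add(Mul(k, Pow(V, -1)), Mul(Rational(1, 5), Pow(Add(-16, k), -1), Add(V, k))))
Mul(223, Function('X')(Function('c')(-1), -6)) = Mul(223, Mul(Rational(1, 5), Pow(1, -1), Pow(Add(-16, -6), -1), Add(Pow(1, 2), Mul(-80, -6), Mul(5, Pow(-6, 2)), Mul(1, -6)))) = Mul(223, Mul(Rational(1, 5), 1, Pow(-22, -1), Add(1, 480, Mul(5, 36), -6))) = Mul(223, Mul(Rational(1, 5), 1, Rational(-1, 22), Add(1, 480, 180, -6))) = Mul(223, Mul(Rational(1, 5), 1, Rational(-1, 22), 655)) = Mul(223, Rational(-131, 22)) = Rational(-29213, 22)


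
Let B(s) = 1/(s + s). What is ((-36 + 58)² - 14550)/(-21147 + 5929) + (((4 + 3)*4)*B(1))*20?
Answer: 2137553/7609 ≈ 280.92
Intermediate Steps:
B(s) = 1/(2*s)
((-36 + 58)² - 14550)/(-21147 + 5929) + (((4 + 3)*4)*B(1))*20 = ((-36 + 58)² - 14550)/(-21147 + 5929) + (((4 + 3)*4)*((½)/1))*20 = (22² - 14550)/(-15218) + ((7*4)*((½)*1))*20 = (484 - 14550)*(-1/15218) + (28*(½))*20 = -14066*(-1/15218) + 14*20 = 7033/7609 + 280 = 2137553/7609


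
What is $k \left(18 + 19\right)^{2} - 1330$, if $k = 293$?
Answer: $399787$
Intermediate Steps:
$k \left(18 + 19\right)^{2} - 1330 = 293 \left(18 + 19\right)^{2} - 1330 = 293 \cdot 37^{2} - 1330 = 293 \cdot 1369 - 1330 = 401117 - 1330 = 399787$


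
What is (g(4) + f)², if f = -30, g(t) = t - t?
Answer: 900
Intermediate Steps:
g(t) = 0
(g(4) + f)² = (0 - 30)² = (-30)² = 900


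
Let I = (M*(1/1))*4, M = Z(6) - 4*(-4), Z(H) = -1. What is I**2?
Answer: 3600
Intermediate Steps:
M = 15 (M = -1 - 4*(-4) = -1 + 16 = 15)
I = 60 (I = (15*(1/1))*4 = (15*(1*1))*4 = (15*1)*4 = 15*4 = 60)
I**2 = 60**2 = 3600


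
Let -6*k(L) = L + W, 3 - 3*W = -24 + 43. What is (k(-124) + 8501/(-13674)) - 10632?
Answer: -435287155/41022 ≈ -10611.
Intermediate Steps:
W = -16/3 (W = 1 - (-24 + 43)/3 = 1 - ⅓*19 = 1 - 19/3 = -16/3 ≈ -5.3333)
k(L) = 8/9 - L/6 (k(L) = -(L - 16/3)/6 = -(-16/3 + L)/6 = 8/9 - L/6)
(k(-124) + 8501/(-13674)) - 10632 = ((8/9 - ⅙*(-124)) + 8501/(-13674)) - 10632 = ((8/9 + 62/3) + 8501*(-1/13674)) - 10632 = (194/9 - 8501/13674) - 10632 = 858749/41022 - 10632 = -435287155/41022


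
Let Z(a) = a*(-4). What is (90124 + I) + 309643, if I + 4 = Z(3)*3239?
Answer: 360895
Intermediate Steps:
Z(a) = -4*a
I = -38872 (I = -4 - 4*3*3239 = -4 - 12*3239 = -4 - 38868 = -38872)
(90124 + I) + 309643 = (90124 - 38872) + 309643 = 51252 + 309643 = 360895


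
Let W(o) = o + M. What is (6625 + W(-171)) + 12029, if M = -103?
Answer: 18380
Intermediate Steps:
W(o) = -103 + o (W(o) = o - 103 = -103 + o)
(6625 + W(-171)) + 12029 = (6625 + (-103 - 171)) + 12029 = (6625 - 274) + 12029 = 6351 + 12029 = 18380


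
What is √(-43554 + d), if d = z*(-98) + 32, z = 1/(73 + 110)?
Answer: 92*I*√172203/183 ≈ 208.62*I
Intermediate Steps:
z = 1/183 ≈ 0.0054645
d = 5758/183 (d = (1/183)*(-98) + 32 = -98/183 + 32 = 5758/183 ≈ 31.464)
√(-43554 + d) = √(-43554 + 5758/183) = √(-7964624/183) = 92*I*√172203/183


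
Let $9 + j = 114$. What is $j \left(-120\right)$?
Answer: $-12600$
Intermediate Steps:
$j = 105$ ($j = -9 + 114 = 105$)
$j \left(-120\right) = 105 \left(-120\right) = -12600$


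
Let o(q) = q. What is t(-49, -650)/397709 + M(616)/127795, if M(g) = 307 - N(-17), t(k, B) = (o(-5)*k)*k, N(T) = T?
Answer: -1405321259/50825221655 ≈ -0.027650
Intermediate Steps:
t(k, B) = -5*k² (t(k, B) = (-5*k)*k = -5*k²)
M(g) = 324 (M(g) = 307 - 1*(-17) = 307 + 17 = 324)
t(-49, -650)/397709 + M(616)/127795 = -5*(-49)²/397709 + 324/127795 = -5*2401*(1/397709) + 324*(1/127795) = -12005*1/397709 + 324/127795 = -12005/397709 + 324/127795 = -1405321259/50825221655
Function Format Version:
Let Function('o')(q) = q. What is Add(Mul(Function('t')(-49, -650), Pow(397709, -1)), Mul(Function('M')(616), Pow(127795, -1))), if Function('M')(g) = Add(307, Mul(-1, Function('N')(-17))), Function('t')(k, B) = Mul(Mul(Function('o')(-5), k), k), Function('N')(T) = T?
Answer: Rational(-1405321259, 50825221655) ≈ -0.027650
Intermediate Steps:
Function('t')(k, B) = Mul(-5, Pow(k, 2)) (Function('t')(k, B) = Mul(Mul(-5, k), k) = Mul(-5, Pow(k, 2)))
Function('M')(g) = 324 (Function('M')(g) = Add(307, Mul(-1, -17)) = Add(307, 17) = 324)
Add(Mul(Function('t')(-49, -650), Pow(397709, -1)), Mul(Function('M')(616), Pow(127795, -1))) = Add(Mul(Mul(-5, Pow(-49, 2)), Pow(397709, -1)), Mul(324, Pow(127795, -1))) = Add(Mul(Mul(-5, 2401), Rational(1, 397709)), Mul(324, Rational(1, 127795))) = Add(Mul(-12005, Rational(1, 397709)), Rational(324, 127795)) = Add(Rational(-12005, 397709), Rational(324, 127795)) = Rational(-1405321259, 50825221655)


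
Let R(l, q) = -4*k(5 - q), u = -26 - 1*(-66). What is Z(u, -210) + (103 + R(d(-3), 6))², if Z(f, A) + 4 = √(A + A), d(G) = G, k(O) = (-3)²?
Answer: 4485 + 2*I*√105 ≈ 4485.0 + 20.494*I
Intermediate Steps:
k(O) = 9
u = 40 (u = -26 + 66 = 40)
R(l, q) = -36 (R(l, q) = -4*9 = -36)
Z(f, A) = -4 + √2*√A (Z(f, A) = -4 + √(A + A) = -4 + √(2*A) = -4 + √2*√A)
Z(u, -210) + (103 + R(d(-3), 6))² = (-4 + √2*√(-210)) + (103 - 36)² = (-4 + √2*(I*√210)) + 67² = (-4 + 2*I*√105) + 4489 = 4485 + 2*I*√105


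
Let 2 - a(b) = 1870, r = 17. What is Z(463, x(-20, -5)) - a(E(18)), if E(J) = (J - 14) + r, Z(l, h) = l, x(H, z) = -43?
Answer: 2331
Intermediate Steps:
E(J) = 3 + J (E(J) = (J - 14) + 17 = (-14 + J) + 17 = 3 + J)
a(b) = -1868 (a(b) = 2 - 1*1870 = 2 - 1870 = -1868)
Z(463, x(-20, -5)) - a(E(18)) = 463 - 1*(-1868) = 463 + 1868 = 2331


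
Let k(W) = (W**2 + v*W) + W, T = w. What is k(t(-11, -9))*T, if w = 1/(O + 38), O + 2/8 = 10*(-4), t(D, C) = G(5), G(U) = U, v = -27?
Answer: 140/3 ≈ 46.667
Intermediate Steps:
t(D, C) = 5
O = -161/4 (O = -1/4 + 10*(-4) = -1/4 - 40 = -161/4 ≈ -40.250)
w = -4/9 (w = 1/(-161/4 + 38) = 1/(-9/4) = -4/9 ≈ -0.44444)
T = -4/9 ≈ -0.44444
k(W) = W**2 - 26*W (k(W) = (W**2 - 27*W) + W = W**2 - 26*W)
k(t(-11, -9))*T = (5*(-26 + 5))*(-4/9) = (5*(-21))*(-4/9) = -105*(-4/9) = 140/3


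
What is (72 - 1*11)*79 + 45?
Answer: 4864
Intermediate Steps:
(72 - 1*11)*79 + 45 = (72 - 11)*79 + 45 = 61*79 + 45 = 4819 + 45 = 4864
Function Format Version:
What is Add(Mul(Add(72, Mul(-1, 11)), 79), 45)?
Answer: 4864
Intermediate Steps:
Add(Mul(Add(72, Mul(-1, 11)), 79), 45) = Add(Mul(Add(72, -11), 79), 45) = Add(Mul(61, 79), 45) = Add(4819, 45) = 4864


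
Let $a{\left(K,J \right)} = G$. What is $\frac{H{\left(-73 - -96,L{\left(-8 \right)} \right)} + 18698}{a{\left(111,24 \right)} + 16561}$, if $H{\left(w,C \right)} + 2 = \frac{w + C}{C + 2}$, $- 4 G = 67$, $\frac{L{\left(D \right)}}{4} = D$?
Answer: $\frac{124642}{110295} \approx 1.1301$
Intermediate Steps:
$L{\left(D \right)} = 4 D$
$G = - \frac{67}{4}$ ($G = \left(- \frac{1}{4}\right) 67 = - \frac{67}{4} \approx -16.75$)
$a{\left(K,J \right)} = - \frac{67}{4}$
$H{\left(w,C \right)} = -2 + \frac{C + w}{2 + C}$ ($H{\left(w,C \right)} = -2 + \frac{w + C}{C + 2} = -2 + \frac{C + w}{2 + C}$)
$\frac{H{\left(-73 - -96,L{\left(-8 \right)} \right)} + 18698}{a{\left(111,24 \right)} + 16561} = \frac{\frac{-4 - -23 - 4 \left(-8\right)}{2 + 4 \left(-8\right)} + 18698}{- \frac{67}{4} + 16561} = \frac{\frac{-4 + \left(-73 + 96\right) - -32}{2 - 32} + 18698}{\frac{66177}{4}} = \left(\frac{-4 + 23 + 32}{-30} + 18698\right) \frac{4}{66177} = \left(\left(- \frac{1}{30}\right) 51 + 18698\right) \frac{4}{66177} = \left(- \frac{17}{10} + 18698\right) \frac{4}{66177} = \frac{186963}{10} \cdot \frac{4}{66177} = \frac{124642}{110295}$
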